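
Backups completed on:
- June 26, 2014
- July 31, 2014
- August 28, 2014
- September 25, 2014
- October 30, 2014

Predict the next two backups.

Every date is a Thursday; gaps 35, 28, 28, 35 days.
Each is the last Thursday of its month (at least one falls on the 29th or later, ruling out '4th Thursday').
Last Thursday of November 2014: November 27, 2014.
December 2014 ends with Thursday December 25, 2014.

November 27, 2014; December 25, 2014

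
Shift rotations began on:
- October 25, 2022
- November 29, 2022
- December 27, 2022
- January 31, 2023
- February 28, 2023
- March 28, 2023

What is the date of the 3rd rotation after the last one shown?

Every date is a Tuesday; gaps 35, 28, 35, 28, 28 days.
Each is the last Tuesday of its month (at least one falls on the 29th or later, ruling out '4th Tuesday').
Last Tuesday of April 2023: April 25, 2023.
May 2023 ends with Tuesday May 30, 2023.
June 2023 ends with Tuesday June 27, 2023.

June 27, 2023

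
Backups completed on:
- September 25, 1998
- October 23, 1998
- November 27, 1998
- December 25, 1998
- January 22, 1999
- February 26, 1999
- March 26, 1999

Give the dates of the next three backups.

April 23, 1999; May 28, 1999; June 25, 1999

All dates are Fridays, 28, 35, 28, 28, 35, 28 days apart.
Specifically, the 4th Friday of each month.
April 1999 — 4th Friday is April 23, 1999.
4th Friday of May 1999: May 28, 1999.
June 1999 — 4th Friday is June 25, 1999.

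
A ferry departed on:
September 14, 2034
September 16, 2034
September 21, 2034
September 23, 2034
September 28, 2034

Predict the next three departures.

September 30, 2034; October 5, 2034; October 7, 2034

Gaps: 2, 5, 2, 5 days — not constant, but cyclic with period 2.
The events fall on every Thursday and Saturday.
Next Saturday: September 30, 2034.
Next Thursday: October 5, 2034.
Next Saturday: October 7, 2034.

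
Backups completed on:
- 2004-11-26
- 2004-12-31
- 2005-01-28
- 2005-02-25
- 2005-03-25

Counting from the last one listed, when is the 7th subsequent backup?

All Fridays; the gaps (35, 28, 28, 28) vary with month length.
This is the last Friday of each month.
Last Friday of April 2005: 2005-04-29.
Last Friday of May 2005: 2005-05-27.
June 2005 ends with Friday 2005-06-24.
Last Friday of July 2005: 2005-07-29.
August 2005 ends with Friday 2005-08-26.
September 2005 ends with Friday 2005-09-30.
Last Friday of October 2005: 2005-10-28.

2005-10-28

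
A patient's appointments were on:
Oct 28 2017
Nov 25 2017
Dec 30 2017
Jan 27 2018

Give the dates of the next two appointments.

Feb 24 2018, Mar 31 2018

These are Saturdays with 28, 35, 28-day gaps.
Each is the final Saturday of its month — Dec 30 2017 is past the 28th, so '4th Saturday' doesn't fit.
February 2018 ends with Saturday Feb 24 2018.
March 2018 ends with Saturday Mar 31 2018.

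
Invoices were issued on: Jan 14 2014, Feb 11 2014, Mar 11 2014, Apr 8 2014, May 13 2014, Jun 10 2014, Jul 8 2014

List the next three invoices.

Aug 12 2014, Sep 9 2014, Oct 14 2014

All dates are Tuesdays, 28, 28, 28, 35, 28, 28 days apart.
Specifically, the 2nd Tuesday of each month.
2nd Tuesday of August 2014: Aug 12 2014.
September 2014 — 2nd Tuesday is Sep 9 2014.
October 2014 — 2nd Tuesday is Oct 14 2014.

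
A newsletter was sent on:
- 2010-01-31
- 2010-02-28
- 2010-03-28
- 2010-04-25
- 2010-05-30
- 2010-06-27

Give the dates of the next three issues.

Every date is a Sunday; gaps 28, 28, 28, 35, 28 days.
Each is the last Sunday of its month (at least one falls on the 29th or later, ruling out '4th Sunday').
July 2010 ends with Sunday 2010-07-25.
August 2010 ends with Sunday 2010-08-29.
Last Sunday of September 2010: 2010-09-26.

2010-07-25, 2010-08-29, 2010-09-26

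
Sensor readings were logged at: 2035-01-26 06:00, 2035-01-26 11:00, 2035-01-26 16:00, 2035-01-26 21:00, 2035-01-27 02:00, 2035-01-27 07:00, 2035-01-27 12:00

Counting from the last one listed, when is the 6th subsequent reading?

Spacing: 5, 5, 5, 5, 5, 5 h — constant 5 h.
2035-01-27 12:00 + 5 h = 2035-01-27 17:00.
2035-01-27 17:00 + 5 h = 2035-01-27 22:00.
2035-01-27 22:00 + 5 h = 2035-01-28 03:00.
2035-01-28 03:00 + 5 h = 2035-01-28 08:00.
2035-01-28 08:00 + 5 h = 2035-01-28 13:00.
2035-01-28 13:00 + 5 h = 2035-01-28 18:00.

2035-01-28 18:00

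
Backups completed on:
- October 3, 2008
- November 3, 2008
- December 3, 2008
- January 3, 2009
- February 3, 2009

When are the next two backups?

March 3, 2009; April 3, 2009

Each date is the 3rd; the gaps (31, 30, 31, 31) track the month lengths.
The rule is the 3rd of each month.
March 2009: March 3, 2009.
April 2009: April 3, 2009.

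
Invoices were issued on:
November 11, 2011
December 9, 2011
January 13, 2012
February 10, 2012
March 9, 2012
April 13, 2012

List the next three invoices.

May 11, 2012; June 8, 2012; July 13, 2012

These are Fridays at 28- or 35-day spacing (28, 35, 28, 28, 35).
The pattern: 2nd Friday of the month.
May 2012 — 2nd Friday is May 11, 2012.
June 2012 — 2nd Friday is June 8, 2012.
July 2012 — 2nd Friday is July 13, 2012.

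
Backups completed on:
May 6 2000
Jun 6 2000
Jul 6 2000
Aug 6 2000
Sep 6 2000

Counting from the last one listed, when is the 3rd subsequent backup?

The day-of-month is always 6 (31, 30, 31, 31 days between events).
So this recurs on the 6th of each month.
October 2000: Oct 6 2000.
November 2000: Nov 6 2000.
December 2000: Dec 6 2000.

Dec 6 2000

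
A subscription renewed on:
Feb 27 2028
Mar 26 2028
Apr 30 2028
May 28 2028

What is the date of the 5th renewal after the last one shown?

All Sundays; the gaps (28, 35, 28) vary with month length.
This is the last Sunday of each month.
Last Sunday of June 2028: Jun 25 2028.
July 2028 ends with Sunday Jul 30 2028.
Last Sunday of August 2028: Aug 27 2028.
Last Sunday of September 2028: Sep 24 2028.
Last Sunday of October 2028: Oct 29 2028.

Oct 29 2028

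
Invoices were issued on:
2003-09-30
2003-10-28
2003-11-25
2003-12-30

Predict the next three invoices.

2004-01-27, 2004-02-24, 2004-03-30

These are Tuesdays with 28, 28, 35-day gaps.
Each is the final Tuesday of its month — 2003-09-30 is past the 28th, so '4th Tuesday' doesn't fit.
January 2004 ends with Tuesday 2004-01-27.
Last Tuesday of February 2004: 2004-02-24.
March 2004 ends with Tuesday 2004-03-30.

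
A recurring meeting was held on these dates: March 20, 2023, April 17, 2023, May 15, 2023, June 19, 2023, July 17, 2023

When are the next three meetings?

August 21, 2023; September 18, 2023; October 16, 2023

These are Mondays at 28- or 35-day spacing (28, 28, 35, 28).
The pattern: 3rd Monday of the month.
3rd Monday of August 2023: August 21, 2023.
September 2023 — 3rd Monday is September 18, 2023.
3rd Monday of October 2023: October 16, 2023.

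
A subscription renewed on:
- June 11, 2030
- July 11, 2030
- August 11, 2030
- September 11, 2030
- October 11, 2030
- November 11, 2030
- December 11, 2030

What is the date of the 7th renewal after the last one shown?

The day-of-month is always 11 (30, 31, 31, 30, 31, 30 days between events).
So this recurs on the 11th of each month.
January 2031: January 11, 2031.
February 2031: February 11, 2031.
Next: March 2031 → March 11, 2031.
Next: April 2031 → April 11, 2031.
May 2031: May 11, 2031.
June 2031: June 11, 2031.
Next: July 2031 → July 11, 2031.

July 11, 2031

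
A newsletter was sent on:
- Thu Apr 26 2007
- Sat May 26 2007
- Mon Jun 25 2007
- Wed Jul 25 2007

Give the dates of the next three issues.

The spacing is 30, 30, 30 days — always 30 days.
Wed Jul 25 2007 + 30 days = Fri Aug 24 2007.
Fri Aug 24 2007 + 30 days = Sun Sep 23 2007.
Sun Sep 23 2007 + 30 days = Tue Oct 23 2007.

Fri Aug 24 2007, Sun Sep 23 2007, Tue Oct 23 2007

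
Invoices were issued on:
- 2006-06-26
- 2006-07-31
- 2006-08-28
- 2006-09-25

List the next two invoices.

2006-10-30, 2006-11-27

These are Mondays with 35, 28, 28-day gaps.
Each is the final Monday of its month — 2006-07-31 is past the 28th, so '4th Monday' doesn't fit.
October 2006 ends with Monday 2006-10-30.
November 2006 ends with Monday 2006-11-27.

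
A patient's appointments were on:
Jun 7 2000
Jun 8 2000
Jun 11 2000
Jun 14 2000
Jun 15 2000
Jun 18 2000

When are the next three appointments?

Every event lands on a Wednesday or Thursday or Sunday (gaps cycle 1, 3, 3, 1, 3).
So the schedule is: every Wednesday, Thursday and Sunday.
The following Wednesday is Jun 21 2000.
Next Thursday: Jun 22 2000.
The following Sunday is Jun 25 2000.

Jun 21 2000, Jun 22 2000, Jun 25 2000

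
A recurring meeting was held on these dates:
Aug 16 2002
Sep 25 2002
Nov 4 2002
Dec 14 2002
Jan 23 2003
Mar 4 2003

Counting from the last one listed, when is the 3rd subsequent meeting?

The spacing is 40, 40, 40, 40, 40 days — always 40 days.
Mar 4 2003 + 40 days = Apr 13 2003.
Apr 13 2003 + 40 days = May 23 2003.
May 23 2003 + 40 days = Jul 2 2003.

Jul 2 2003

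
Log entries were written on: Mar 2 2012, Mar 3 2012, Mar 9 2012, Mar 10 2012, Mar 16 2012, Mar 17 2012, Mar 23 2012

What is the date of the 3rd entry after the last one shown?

Every event lands on a Friday or Saturday (gaps cycle 1, 6, 1, 6, 1, 6).
So the schedule is: every Friday and Saturday.
The following Saturday is Mar 24 2012.
The following Friday is Mar 30 2012.
The following Saturday is Mar 31 2012.

Mar 31 2012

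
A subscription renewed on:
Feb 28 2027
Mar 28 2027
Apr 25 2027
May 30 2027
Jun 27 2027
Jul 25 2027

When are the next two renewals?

Aug 29 2027, Sep 26 2027

All Sundays; the gaps (28, 28, 35, 28, 28) vary with month length.
This is the last Sunday of each month.
Last Sunday of August 2027: Aug 29 2027.
Last Sunday of September 2027: Sep 26 2027.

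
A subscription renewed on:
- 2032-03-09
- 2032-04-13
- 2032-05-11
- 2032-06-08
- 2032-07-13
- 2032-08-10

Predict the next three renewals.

2032-09-14, 2032-10-12, 2032-11-09

All dates are Tuesdays, 35, 28, 28, 35, 28 days apart.
Specifically, the 2nd Tuesday of each month.
September 2032 — 2nd Tuesday is 2032-09-14.
October 2032 — 2nd Tuesday is 2032-10-12.
November 2032 — 2nd Tuesday is 2032-11-09.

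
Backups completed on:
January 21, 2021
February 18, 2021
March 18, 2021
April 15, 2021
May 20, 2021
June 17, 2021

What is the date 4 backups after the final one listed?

These are Thursdays at 28- or 35-day spacing (28, 28, 28, 35, 28).
The pattern: 3rd Thursday of the month.
July 2021 — 3rd Thursday is July 15, 2021.
3rd Thursday of August 2021: August 19, 2021.
3rd Thursday of September 2021: September 16, 2021.
October 2021 — 3rd Thursday is October 21, 2021.

October 21, 2021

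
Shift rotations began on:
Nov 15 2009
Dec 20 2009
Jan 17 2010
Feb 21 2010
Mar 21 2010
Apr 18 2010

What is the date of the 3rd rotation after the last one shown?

Gaps: 35, 28, 35, 28, 28 days — a mix of 28 and 35. Every date is a Sunday.
Each is the 3rd Sunday of its month.
May 2010 — 3rd Sunday is May 16 2010.
3rd Sunday of June 2010: Jun 20 2010.
3rd Sunday of July 2010: Jul 18 2010.

Jul 18 2010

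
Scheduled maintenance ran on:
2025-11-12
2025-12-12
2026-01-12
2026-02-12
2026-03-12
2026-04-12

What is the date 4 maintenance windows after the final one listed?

The day-of-month is always 12 (30, 31, 31, 28, 31 days between events).
So this recurs on the 12th of each month.
Next: May 2026 → 2026-05-12.
June 2026: 2026-06-12.
Next: July 2026 → 2026-07-12.
August 2026: 2026-08-12.

2026-08-12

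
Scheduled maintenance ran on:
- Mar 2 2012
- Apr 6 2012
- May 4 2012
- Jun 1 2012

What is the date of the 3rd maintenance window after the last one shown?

Sep 7 2012

These are Fridays at 28- or 35-day spacing (35, 28, 28).
The pattern: 1st Friday of the month.
1st Friday of July 2012: Jul 6 2012.
1st Friday of August 2012: Aug 3 2012.
September 2012 — 1st Friday is Sep 7 2012.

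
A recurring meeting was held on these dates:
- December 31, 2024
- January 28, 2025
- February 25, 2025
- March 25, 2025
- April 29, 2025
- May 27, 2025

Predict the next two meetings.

These are Tuesdays with 28, 28, 28, 35, 28-day gaps.
Each is the final Tuesday of its month — December 31, 2024 is past the 28th, so '4th Tuesday' doesn't fit.
June 2025 ends with Tuesday June 24, 2025.
July 2025 ends with Tuesday July 29, 2025.

June 24, 2025; July 29, 2025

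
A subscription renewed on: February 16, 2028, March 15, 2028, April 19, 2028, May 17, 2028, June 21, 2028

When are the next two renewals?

July 19, 2028; August 16, 2028

These are Wednesdays at 28- or 35-day spacing (28, 35, 28, 35).
The pattern: 3rd Wednesday of the month.
July 2028 — 3rd Wednesday is July 19, 2028.
August 2028 — 3rd Wednesday is August 16, 2028.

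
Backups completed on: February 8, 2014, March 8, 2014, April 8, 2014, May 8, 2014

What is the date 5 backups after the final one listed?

Each date is the 8th; the gaps (28, 31, 30) track the month lengths.
The rule is the 8th of each month.
Next: June 2014 → June 8, 2014.
Next: July 2014 → July 8, 2014.
Next: August 2014 → August 8, 2014.
Next: September 2014 → September 8, 2014.
Next: October 2014 → October 8, 2014.

October 8, 2014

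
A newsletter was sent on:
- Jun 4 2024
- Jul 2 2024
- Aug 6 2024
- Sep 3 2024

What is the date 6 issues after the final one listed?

All dates are Tuesdays, 28, 35, 28 days apart.
Specifically, the 1st Tuesday of each month.
1st Tuesday of October 2024: Oct 1 2024.
1st Tuesday of November 2024: Nov 5 2024.
December 2024 — 1st Tuesday is Dec 3 2024.
January 2025 — 1st Tuesday is Jan 7 2025.
February 2025 — 1st Tuesday is Feb 4 2025.
1st Tuesday of March 2025: Mar 4 2025.

Mar 4 2025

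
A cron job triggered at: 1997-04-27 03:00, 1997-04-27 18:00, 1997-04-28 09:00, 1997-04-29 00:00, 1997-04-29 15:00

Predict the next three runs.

1997-04-30 06:00, 1997-04-30 21:00, 1997-05-01 12:00

The interval is a steady 15 hours (15, 15, 15, 15).
1997-04-29 15:00 + 15 h = 1997-04-30 06:00.
1997-04-30 06:00 + 15 h = 1997-04-30 21:00.
1997-04-30 21:00 + 15 h = 1997-05-01 12:00.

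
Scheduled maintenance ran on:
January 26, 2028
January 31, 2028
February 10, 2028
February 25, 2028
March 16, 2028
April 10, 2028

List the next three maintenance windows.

May 10, 2028; June 14, 2028; July 24, 2028

Intervals are 5, 10, 15, 20, 25 days — an arithmetic progression with common difference 5.
Next gap: 30 days. April 10, 2028 + 30 days = May 10, 2028.
Next gap: 35 days. May 10, 2028 + 35 days = June 14, 2028.
Next gap: 40 days. June 14, 2028 + 40 days = July 24, 2028.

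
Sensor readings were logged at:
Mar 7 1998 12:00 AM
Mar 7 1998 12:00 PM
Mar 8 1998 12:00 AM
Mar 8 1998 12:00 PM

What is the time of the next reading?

The interval is a steady 12 hours (12, 12, 12).
Mar 8 1998 12:00 PM + 12 h = Mar 9 1998 12:00 AM.

Mar 9 1998 12:00 AM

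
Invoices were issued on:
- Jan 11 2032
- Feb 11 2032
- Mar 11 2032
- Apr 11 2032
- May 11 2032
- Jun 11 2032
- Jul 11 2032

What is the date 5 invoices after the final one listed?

Dec 11 2032

Each date is the 11th; the gaps (31, 29, 31, 30, 31, 30) track the month lengths.
The rule is the 11th of each month.
Next: August 2032 → Aug 11 2032.
September 2032: Sep 11 2032.
October 2032: Oct 11 2032.
November 2032: Nov 11 2032.
Next: December 2032 → Dec 11 2032.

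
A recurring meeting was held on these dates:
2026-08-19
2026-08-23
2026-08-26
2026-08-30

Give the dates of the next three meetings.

2026-09-02, 2026-09-06, 2026-09-09

Gaps: 4, 3, 4 days — not constant, but cyclic with period 2.
The events fall on every Wednesday and Sunday.
Next Wednesday: 2026-09-02.
Next Sunday: 2026-09-06.
Next Wednesday: 2026-09-09.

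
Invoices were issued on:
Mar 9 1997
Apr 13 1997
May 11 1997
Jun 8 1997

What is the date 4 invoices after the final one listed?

Oct 12 1997

Gaps: 35, 28, 28 days — a mix of 28 and 35. Every date is a Sunday.
Each is the 2nd Sunday of its month.
July 1997 — 2nd Sunday is Jul 13 1997.
2nd Sunday of August 1997: Aug 10 1997.
September 1997 — 2nd Sunday is Sep 14 1997.
October 1997 — 2nd Sunday is Oct 12 1997.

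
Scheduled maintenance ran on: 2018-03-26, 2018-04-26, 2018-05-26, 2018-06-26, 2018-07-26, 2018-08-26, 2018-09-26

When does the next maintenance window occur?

2018-10-26

Each date is the 26th; the gaps (31, 30, 31, 30, 31, 31) track the month lengths.
The rule is the 26th of each month.
Next: October 2018 → 2018-10-26.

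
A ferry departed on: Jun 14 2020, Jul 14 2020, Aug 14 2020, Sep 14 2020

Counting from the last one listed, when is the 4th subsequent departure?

Jan 14 2021

Each date is the 14th; the gaps (30, 31, 31) track the month lengths.
The rule is the 14th of each month.
October 2020: Oct 14 2020.
Next: November 2020 → Nov 14 2020.
Next: December 2020 → Dec 14 2020.
January 2021: Jan 14 2021.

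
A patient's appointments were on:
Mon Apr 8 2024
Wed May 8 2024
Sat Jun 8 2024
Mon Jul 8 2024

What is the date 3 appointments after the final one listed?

Gaps: 30, 31, 30 days — not constant. Every event is on the 8th of the month.
Pattern: the 8th of each month.
Next: August 2024 → Thu Aug 8 2024.
September 2024: Sun Sep 8 2024.
October 2024: Tue Oct 8 2024.

Tue Oct 8 2024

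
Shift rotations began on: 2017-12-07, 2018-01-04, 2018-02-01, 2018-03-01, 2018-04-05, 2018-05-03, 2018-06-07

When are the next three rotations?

2018-07-05, 2018-08-02, 2018-09-06

These are Thursdays at 28- or 35-day spacing (28, 28, 28, 35, 28, 35).
The pattern: 1st Thursday of the month.
1st Thursday of July 2018: 2018-07-05.
1st Thursday of August 2018: 2018-08-02.
September 2018 — 1st Thursday is 2018-09-06.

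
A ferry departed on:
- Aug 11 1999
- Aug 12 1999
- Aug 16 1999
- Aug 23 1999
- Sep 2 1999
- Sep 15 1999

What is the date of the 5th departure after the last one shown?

Gaps: 1, 4, 7, 10, 13 days — each gap is 3 larger than the previous one.
Next gap: 16 days. Sep 15 1999 + 16 days = Oct 1 1999.
Next gap: 19 days. Oct 1 1999 + 19 days = Oct 20 1999.
Next gap: 22 days. Oct 20 1999 + 22 days = Nov 11 1999.
Next gap: 25 days. Nov 11 1999 + 25 days = Dec 6 1999.
Next gap: 28 days. Dec 6 1999 + 28 days = Jan 3 2000.

Jan 3 2000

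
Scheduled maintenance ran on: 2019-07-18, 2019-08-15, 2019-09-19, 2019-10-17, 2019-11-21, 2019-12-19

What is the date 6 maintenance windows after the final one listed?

2020-06-18

These are Thursdays at 28- or 35-day spacing (28, 35, 28, 35, 28).
The pattern: 3rd Thursday of the month.
January 2020 — 3rd Thursday is 2020-01-16.
3rd Thursday of February 2020: 2020-02-20.
3rd Thursday of March 2020: 2020-03-19.
April 2020 — 3rd Thursday is 2020-04-16.
May 2020 — 3rd Thursday is 2020-05-21.
3rd Thursday of June 2020: 2020-06-18.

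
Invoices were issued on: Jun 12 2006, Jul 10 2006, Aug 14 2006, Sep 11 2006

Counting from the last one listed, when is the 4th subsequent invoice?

Jan 8 2007

These are Mondays at 28- or 35-day spacing (28, 35, 28).
The pattern: 2nd Monday of the month.
2nd Monday of October 2006: Oct 9 2006.
2nd Monday of November 2006: Nov 13 2006.
December 2006 — 2nd Monday is Dec 11 2006.
January 2007 — 2nd Monday is Jan 8 2007.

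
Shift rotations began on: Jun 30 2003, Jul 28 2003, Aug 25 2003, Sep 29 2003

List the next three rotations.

Oct 27 2003, Nov 24 2003, Dec 29 2003

These are Mondays with 28, 28, 35-day gaps.
Each is the final Monday of its month — Jun 30 2003 is past the 28th, so '4th Monday' doesn't fit.
Last Monday of October 2003: Oct 27 2003.
November 2003 ends with Monday Nov 24 2003.
Last Monday of December 2003: Dec 29 2003.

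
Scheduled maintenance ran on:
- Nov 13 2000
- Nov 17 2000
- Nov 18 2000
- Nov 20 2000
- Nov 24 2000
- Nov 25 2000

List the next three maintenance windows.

Every event lands on a Monday or Friday or Saturday (gaps cycle 4, 1, 2, 4, 1).
So the schedule is: every Monday, Friday and Saturday.
The following Monday is Nov 27 2000.
The following Friday is Dec 1 2000.
The following Saturday is Dec 2 2000.

Nov 27 2000, Dec 1 2000, Dec 2 2000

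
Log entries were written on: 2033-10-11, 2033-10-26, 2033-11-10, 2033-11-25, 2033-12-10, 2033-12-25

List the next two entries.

Every event comes 15 days after the last (15, 15, 15, 15, 15).
2033-12-25 + 15 days = 2034-01-09.
2034-01-09 + 15 days = 2034-01-24.

2034-01-09, 2034-01-24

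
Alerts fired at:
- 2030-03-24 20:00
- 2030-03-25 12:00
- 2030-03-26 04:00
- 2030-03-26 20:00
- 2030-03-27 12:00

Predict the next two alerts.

Gaps: 16, 16, 16, 16 hours — each event is 16 hours after the previous one.
2030-03-27 12:00 + 16 h = 2030-03-28 04:00.
2030-03-28 04:00 + 16 h = 2030-03-28 20:00.

2030-03-28 04:00, 2030-03-28 20:00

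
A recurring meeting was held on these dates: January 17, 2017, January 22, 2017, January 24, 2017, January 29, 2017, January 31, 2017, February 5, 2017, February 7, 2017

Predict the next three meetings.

February 12, 2017; February 14, 2017; February 19, 2017

Every event lands on a Tuesday or Sunday (gaps cycle 5, 2, 5, 2, 5, 2).
So the schedule is: every Tuesday and Sunday.
The following Sunday is February 12, 2017.
Next Tuesday: February 14, 2017.
Next Sunday: February 19, 2017.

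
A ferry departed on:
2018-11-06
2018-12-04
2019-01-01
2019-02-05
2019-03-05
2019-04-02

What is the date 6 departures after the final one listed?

Gaps: 28, 28, 35, 28, 28 days — a mix of 28 and 35. Every date is a Tuesday.
Each is the 1st Tuesday of its month.
1st Tuesday of May 2019: 2019-05-07.
1st Tuesday of June 2019: 2019-06-04.
1st Tuesday of July 2019: 2019-07-02.
1st Tuesday of August 2019: 2019-08-06.
1st Tuesday of September 2019: 2019-09-03.
October 2019 — 1st Tuesday is 2019-10-01.

2019-10-01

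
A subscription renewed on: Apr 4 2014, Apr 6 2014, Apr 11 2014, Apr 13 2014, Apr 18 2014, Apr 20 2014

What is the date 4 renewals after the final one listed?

May 4 2014

Every event lands on a Friday or Sunday (gaps cycle 2, 5, 2, 5, 2).
So the schedule is: every Friday and Sunday.
Next Friday: Apr 25 2014.
The following Sunday is Apr 27 2014.
The following Friday is May 2 2014.
The following Sunday is May 4 2014.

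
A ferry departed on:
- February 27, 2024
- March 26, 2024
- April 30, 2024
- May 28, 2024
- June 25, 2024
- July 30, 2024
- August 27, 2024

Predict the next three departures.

Every date is a Tuesday; gaps 28, 35, 28, 28, 35, 28 days.
Each is the last Tuesday of its month (at least one falls on the 29th or later, ruling out '4th Tuesday').
September 2024 ends with Tuesday September 24, 2024.
October 2024 ends with Tuesday October 29, 2024.
November 2024 ends with Tuesday November 26, 2024.

September 24, 2024; October 29, 2024; November 26, 2024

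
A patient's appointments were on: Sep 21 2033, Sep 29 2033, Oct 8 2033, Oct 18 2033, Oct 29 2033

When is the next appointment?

Gaps: 8, 9, 10, 11 days — each gap is 1 larger than the previous one.
Next gap: 12 days. Oct 29 2033 + 12 days = Nov 10 2033.

Nov 10 2033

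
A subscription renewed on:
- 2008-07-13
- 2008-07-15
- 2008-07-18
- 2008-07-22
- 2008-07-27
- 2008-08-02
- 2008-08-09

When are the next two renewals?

Intervals are 2, 3, 4, 5, 6, 7 days — an arithmetic progression with common difference 1.
Next gap: 8 days. 2008-08-09 + 8 days = 2008-08-17.
Next gap: 9 days. 2008-08-17 + 9 days = 2008-08-26.

2008-08-17, 2008-08-26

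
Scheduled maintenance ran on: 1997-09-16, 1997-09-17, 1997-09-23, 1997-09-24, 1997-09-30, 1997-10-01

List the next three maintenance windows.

Gaps: 1, 6, 1, 6, 1 days — not constant, but cyclic with period 2.
The events fall on every Tuesday and Wednesday.
Next Tuesday: 1997-10-07.
Next Wednesday: 1997-10-08.
The following Tuesday is 1997-10-14.

1997-10-07, 1997-10-08, 1997-10-14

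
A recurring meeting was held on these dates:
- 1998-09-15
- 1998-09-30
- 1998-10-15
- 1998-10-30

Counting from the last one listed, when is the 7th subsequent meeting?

1999-02-12

The spacing is 15, 15, 15 days — always 15 days.
1998-10-30 + 15 days = 1998-11-14.
1998-11-14 + 15 days = 1998-11-29.
1998-11-29 + 15 days = 1998-12-14.
1998-12-14 + 15 days = 1998-12-29.
1998-12-29 + 15 days = 1999-01-13.
1999-01-13 + 15 days = 1999-01-28.
1999-01-28 + 15 days = 1999-02-12.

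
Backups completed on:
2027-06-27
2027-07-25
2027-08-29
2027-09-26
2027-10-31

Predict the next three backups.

2027-11-28, 2027-12-26, 2028-01-30

These are Sundays with 28, 35, 28, 35-day gaps.
Each is the final Sunday of its month — 2027-08-29 is past the 28th, so '4th Sunday' doesn't fit.
November 2027 ends with Sunday 2027-11-28.
December 2027 ends with Sunday 2027-12-26.
January 2028 ends with Sunday 2028-01-30.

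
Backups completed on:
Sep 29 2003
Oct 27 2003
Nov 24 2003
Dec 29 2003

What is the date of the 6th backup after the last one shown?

Jun 28 2004

Every date is a Monday; gaps 28, 28, 35 days.
Each is the last Monday of its month (at least one falls on the 29th or later, ruling out '4th Monday').
Last Monday of January 2004: Jan 26 2004.
Last Monday of February 2004: Feb 23 2004.
March 2004 ends with Monday Mar 29 2004.
April 2004 ends with Monday Apr 26 2004.
May 2004 ends with Monday May 31 2004.
June 2004 ends with Monday Jun 28 2004.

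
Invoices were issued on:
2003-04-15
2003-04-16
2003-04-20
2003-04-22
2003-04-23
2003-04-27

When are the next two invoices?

2003-04-29, 2003-04-30

Every event lands on a Tuesday or Wednesday or Sunday (gaps cycle 1, 4, 2, 1, 4).
So the schedule is: every Tuesday, Wednesday and Sunday.
The following Tuesday is 2003-04-29.
Next Wednesday: 2003-04-30.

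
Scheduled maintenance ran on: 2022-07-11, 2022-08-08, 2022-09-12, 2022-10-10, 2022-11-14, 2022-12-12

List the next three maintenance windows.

2023-01-09, 2023-02-13, 2023-03-13

Gaps: 28, 35, 28, 35, 28 days — a mix of 28 and 35. Every date is a Monday.
Each is the 2nd Monday of its month.
January 2023 — 2nd Monday is 2023-01-09.
February 2023 — 2nd Monday is 2023-02-13.
2nd Monday of March 2023: 2023-03-13.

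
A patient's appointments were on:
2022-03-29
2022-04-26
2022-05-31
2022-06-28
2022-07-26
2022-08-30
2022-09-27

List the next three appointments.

These are Tuesdays with 28, 35, 28, 28, 35, 28-day gaps.
Each is the final Tuesday of its month — 2022-03-29 is past the 28th, so '4th Tuesday' doesn't fit.
Last Tuesday of October 2022: 2022-10-25.
Last Tuesday of November 2022: 2022-11-29.
Last Tuesday of December 2022: 2022-12-27.

2022-10-25, 2022-11-29, 2022-12-27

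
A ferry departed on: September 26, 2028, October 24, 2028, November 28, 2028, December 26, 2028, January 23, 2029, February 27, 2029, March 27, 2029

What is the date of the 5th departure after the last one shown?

All dates are Tuesdays, 28, 35, 28, 28, 35, 28 days apart.
Specifically, the 4th Tuesday of each month.
April 2029 — 4th Tuesday is April 24, 2029.
4th Tuesday of May 2029: May 22, 2029.
4th Tuesday of June 2029: June 26, 2029.
July 2029 — 4th Tuesday is July 24, 2029.
4th Tuesday of August 2029: August 28, 2029.

August 28, 2029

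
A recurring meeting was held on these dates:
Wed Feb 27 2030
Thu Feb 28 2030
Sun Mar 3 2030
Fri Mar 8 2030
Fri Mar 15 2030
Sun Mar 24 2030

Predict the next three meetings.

Intervals are 1, 3, 5, 7, 9 days — an arithmetic progression with common difference 2.
Next gap: 11 days. Sun Mar 24 2030 + 11 days = Thu Apr 4 2030.
Next gap: 13 days. Thu Apr 4 2030 + 13 days = Wed Apr 17 2030.
Next gap: 15 days. Wed Apr 17 2030 + 15 days = Thu May 2 2030.

Thu Apr 4 2030, Wed Apr 17 2030, Thu May 2 2030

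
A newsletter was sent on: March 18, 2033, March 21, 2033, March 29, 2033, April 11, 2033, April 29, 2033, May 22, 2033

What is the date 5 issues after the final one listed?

Gaps: 3, 8, 13, 18, 23 days — each gap is 5 larger than the previous one.
Next gap: 28 days. May 22, 2033 + 28 days = June 19, 2033.
Next gap: 33 days. June 19, 2033 + 33 days = July 22, 2033.
Next gap: 38 days. July 22, 2033 + 38 days = August 29, 2033.
Next gap: 43 days. August 29, 2033 + 43 days = October 11, 2033.
Next gap: 48 days. October 11, 2033 + 48 days = November 28, 2033.

November 28, 2033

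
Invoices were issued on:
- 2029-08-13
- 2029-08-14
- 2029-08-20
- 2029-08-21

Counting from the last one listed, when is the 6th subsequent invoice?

2029-09-11

Gaps: 1, 6, 1 days — not constant, but cyclic with period 2.
The events fall on every Monday and Tuesday.
The following Monday is 2029-08-27.
The following Tuesday is 2029-08-28.
The following Monday is 2029-09-03.
The following Tuesday is 2029-09-04.
The following Monday is 2029-09-10.
Next Tuesday: 2029-09-11.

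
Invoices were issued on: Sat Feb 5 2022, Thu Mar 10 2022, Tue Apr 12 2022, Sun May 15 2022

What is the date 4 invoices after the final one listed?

Gaps between consecutive events: 33, 33, 33 days — a constant 33-day interval.
Sun May 15 2022 + 33 days = Fri Jun 17 2022.
Fri Jun 17 2022 + 33 days = Wed Jul 20 2022.
Wed Jul 20 2022 + 33 days = Mon Aug 22 2022.
Mon Aug 22 2022 + 33 days = Sat Sep 24 2022.

Sat Sep 24 2022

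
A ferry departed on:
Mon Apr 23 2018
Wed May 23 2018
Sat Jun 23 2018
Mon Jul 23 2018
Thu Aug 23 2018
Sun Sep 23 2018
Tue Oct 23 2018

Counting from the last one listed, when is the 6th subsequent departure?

The day-of-month is always 23 (30, 31, 30, 31, 31, 30 days between events).
So this recurs on the 23rd of each month.
Next: November 2018 → Fri Nov 23 2018.
Next: December 2018 → Sun Dec 23 2018.
January 2019: Wed Jan 23 2019.
February 2019: Sat Feb 23 2019.
March 2019: Sat Mar 23 2019.
Next: April 2019 → Tue Apr 23 2019.

Tue Apr 23 2019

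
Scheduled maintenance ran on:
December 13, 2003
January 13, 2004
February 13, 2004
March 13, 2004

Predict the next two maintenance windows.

April 13, 2004; May 13, 2004

Gaps: 31, 31, 29 days — not constant. Every event is on the 13th of the month.
Pattern: the 13th of each month.
April 2004: April 13, 2004.
Next: May 2004 → May 13, 2004.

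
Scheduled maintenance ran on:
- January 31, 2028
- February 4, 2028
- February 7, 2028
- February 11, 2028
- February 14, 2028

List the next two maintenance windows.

Gaps: 4, 3, 4, 3 days — not constant, but cyclic with period 2.
The events fall on every Monday and Friday.
The following Friday is February 18, 2028.
The following Monday is February 21, 2028.

February 18, 2028; February 21, 2028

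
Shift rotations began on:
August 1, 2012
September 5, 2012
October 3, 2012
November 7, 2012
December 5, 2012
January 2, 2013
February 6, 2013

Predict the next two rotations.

March 6, 2013; April 3, 2013

These are Wednesdays at 28- or 35-day spacing (35, 28, 35, 28, 28, 35).
The pattern: 1st Wednesday of the month.
1st Wednesday of March 2013: March 6, 2013.
1st Wednesday of April 2013: April 3, 2013.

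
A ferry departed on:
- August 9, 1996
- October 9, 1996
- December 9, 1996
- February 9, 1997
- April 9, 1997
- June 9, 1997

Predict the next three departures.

The day-of-month is always 9 (61, 61, 62, 59, 61 days between events).
So this recurs on the 9th of every 2 months.
August 1997: August 9, 1997.
October 1997: October 9, 1997.
Next: December 1997 → December 9, 1997.

August 9, 1997; October 9, 1997; December 9, 1997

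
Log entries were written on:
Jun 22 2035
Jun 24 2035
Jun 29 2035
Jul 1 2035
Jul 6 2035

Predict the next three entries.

Jul 8 2035, Jul 13 2035, Jul 15 2035

Gaps: 2, 5, 2, 5 days — not constant, but cyclic with period 2.
The events fall on every Friday and Sunday.
Next Sunday: Jul 8 2035.
Next Friday: Jul 13 2035.
Next Sunday: Jul 15 2035.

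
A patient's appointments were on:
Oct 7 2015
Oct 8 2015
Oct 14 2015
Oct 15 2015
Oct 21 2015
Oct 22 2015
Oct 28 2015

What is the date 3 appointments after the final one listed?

Every event lands on a Wednesday or Thursday (gaps cycle 1, 6, 1, 6, 1, 6).
So the schedule is: every Wednesday and Thursday.
The following Thursday is Oct 29 2015.
The following Wednesday is Nov 4 2015.
Next Thursday: Nov 5 2015.

Nov 5 2015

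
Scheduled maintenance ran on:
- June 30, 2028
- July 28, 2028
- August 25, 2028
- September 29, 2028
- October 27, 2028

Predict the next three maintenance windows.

Every date is a Friday; gaps 28, 28, 35, 28 days.
Each is the last Friday of its month (at least one falls on the 29th or later, ruling out '4th Friday').
November 2028 ends with Friday November 24, 2028.
Last Friday of December 2028: December 29, 2028.
Last Friday of January 2029: January 26, 2029.

November 24, 2028; December 29, 2028; January 26, 2029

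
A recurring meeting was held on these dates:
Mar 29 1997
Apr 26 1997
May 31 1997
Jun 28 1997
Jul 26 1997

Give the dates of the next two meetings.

Every date is a Saturday; gaps 28, 35, 28, 28 days.
Each is the last Saturday of its month (at least one falls on the 29th or later, ruling out '4th Saturday').
August 1997 ends with Saturday Aug 30 1997.
September 1997 ends with Saturday Sep 27 1997.

Aug 30 1997, Sep 27 1997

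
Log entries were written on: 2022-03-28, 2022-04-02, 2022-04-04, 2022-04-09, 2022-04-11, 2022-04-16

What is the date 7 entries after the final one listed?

2022-05-09

Every event lands on a Monday or Saturday (gaps cycle 5, 2, 5, 2, 5).
So the schedule is: every Monday and Saturday.
Next Monday: 2022-04-18.
The following Saturday is 2022-04-23.
The following Monday is 2022-04-25.
Next Saturday: 2022-04-30.
The following Monday is 2022-05-02.
The following Saturday is 2022-05-07.
The following Monday is 2022-05-09.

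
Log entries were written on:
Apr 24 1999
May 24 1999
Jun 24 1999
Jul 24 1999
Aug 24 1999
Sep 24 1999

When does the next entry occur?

Oct 24 1999

Gaps: 30, 31, 30, 31, 31 days — not constant. Every event is on the 24th of the month.
Pattern: the 24th of each month.
October 1999: Oct 24 1999.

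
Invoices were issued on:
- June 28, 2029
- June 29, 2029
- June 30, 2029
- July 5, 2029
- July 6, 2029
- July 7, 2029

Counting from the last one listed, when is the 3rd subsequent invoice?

July 14, 2029

Gaps: 1, 1, 5, 1, 1 days — not constant, but cyclic with period 3.
The events fall on every Thursday, Friday and Saturday.
The following Thursday is July 12, 2029.
Next Friday: July 13, 2029.
Next Saturday: July 14, 2029.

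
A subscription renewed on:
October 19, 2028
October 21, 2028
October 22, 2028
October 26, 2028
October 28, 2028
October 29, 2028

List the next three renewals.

Every event lands on a Thursday or Saturday or Sunday (gaps cycle 2, 1, 4, 2, 1).
So the schedule is: every Thursday, Saturday and Sunday.
The following Thursday is November 2, 2028.
The following Saturday is November 4, 2028.
Next Sunday: November 5, 2028.

November 2, 2028; November 4, 2028; November 5, 2028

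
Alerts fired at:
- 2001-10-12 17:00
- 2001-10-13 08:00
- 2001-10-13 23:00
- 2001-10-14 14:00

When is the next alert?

Gaps: 15, 15, 15 hours — each event is 15 hours after the previous one.
2001-10-14 14:00 + 15 h = 2001-10-15 05:00.

2001-10-15 05:00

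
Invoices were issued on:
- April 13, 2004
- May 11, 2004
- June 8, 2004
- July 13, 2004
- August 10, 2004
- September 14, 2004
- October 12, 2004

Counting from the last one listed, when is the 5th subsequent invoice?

March 8, 2005

All dates are Tuesdays, 28, 28, 35, 28, 35, 28 days apart.
Specifically, the 2nd Tuesday of each month.
November 2004 — 2nd Tuesday is November 9, 2004.
2nd Tuesday of December 2004: December 14, 2004.
January 2005 — 2nd Tuesday is January 11, 2005.
February 2005 — 2nd Tuesday is February 8, 2005.
March 2005 — 2nd Tuesday is March 8, 2005.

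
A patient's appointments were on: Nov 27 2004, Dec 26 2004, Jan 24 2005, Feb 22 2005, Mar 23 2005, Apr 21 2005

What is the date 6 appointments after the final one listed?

The spacing is 29, 29, 29, 29, 29 days — always 29 days.
Apr 21 2005 + 29 days = May 20 2005.
May 20 2005 + 29 days = Jun 18 2005.
Jun 18 2005 + 29 days = Jul 17 2005.
Jul 17 2005 + 29 days = Aug 15 2005.
Aug 15 2005 + 29 days = Sep 13 2005.
Sep 13 2005 + 29 days = Oct 12 2005.

Oct 12 2005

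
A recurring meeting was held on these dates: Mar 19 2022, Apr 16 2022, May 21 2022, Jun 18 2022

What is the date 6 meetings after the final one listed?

Dec 17 2022

These are Saturdays at 28- or 35-day spacing (28, 35, 28).
The pattern: 3rd Saturday of the month.
3rd Saturday of July 2022: Jul 16 2022.
3rd Saturday of August 2022: Aug 20 2022.
3rd Saturday of September 2022: Sep 17 2022.
3rd Saturday of October 2022: Oct 15 2022.
November 2022 — 3rd Saturday is Nov 19 2022.
December 2022 — 3rd Saturday is Dec 17 2022.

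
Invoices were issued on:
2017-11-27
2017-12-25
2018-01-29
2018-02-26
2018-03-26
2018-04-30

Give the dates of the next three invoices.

2018-05-28, 2018-06-25, 2018-07-30

Every date is a Monday; gaps 28, 35, 28, 28, 35 days.
Each is the last Monday of its month (at least one falls on the 29th or later, ruling out '4th Monday').
May 2018 ends with Monday 2018-05-28.
June 2018 ends with Monday 2018-06-25.
July 2018 ends with Monday 2018-07-30.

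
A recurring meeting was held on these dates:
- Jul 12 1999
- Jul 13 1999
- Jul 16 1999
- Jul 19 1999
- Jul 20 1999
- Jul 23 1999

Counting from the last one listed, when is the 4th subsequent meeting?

Every event lands on a Monday or Tuesday or Friday (gaps cycle 1, 3, 3, 1, 3).
So the schedule is: every Monday, Tuesday and Friday.
The following Monday is Jul 26 1999.
Next Tuesday: Jul 27 1999.
Next Friday: Jul 30 1999.
Next Monday: Aug 2 1999.

Aug 2 1999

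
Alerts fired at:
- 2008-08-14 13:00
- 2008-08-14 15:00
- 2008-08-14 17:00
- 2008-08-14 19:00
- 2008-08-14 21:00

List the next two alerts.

The interval is a steady 2 hours (2, 2, 2, 2).
2008-08-14 21:00 + 2 h = 2008-08-14 23:00.
2008-08-14 23:00 + 2 h = 2008-08-15 01:00.

2008-08-14 23:00, 2008-08-15 01:00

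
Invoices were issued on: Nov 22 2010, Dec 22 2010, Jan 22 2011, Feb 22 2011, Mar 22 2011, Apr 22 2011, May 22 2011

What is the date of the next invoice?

Gaps: 30, 31, 31, 28, 31, 30 days — not constant. Every event is on the 22nd of the month.
Pattern: the 22nd of each month.
June 2011: Jun 22 2011.

Jun 22 2011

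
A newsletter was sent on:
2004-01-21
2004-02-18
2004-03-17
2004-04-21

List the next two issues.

All dates are Wednesdays, 28, 28, 35 days apart.
Specifically, the 3rd Wednesday of each month.
3rd Wednesday of May 2004: 2004-05-19.
3rd Wednesday of June 2004: 2004-06-16.

2004-05-19, 2004-06-16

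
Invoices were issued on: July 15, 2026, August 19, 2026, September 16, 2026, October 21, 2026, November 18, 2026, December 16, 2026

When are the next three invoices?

Gaps: 35, 28, 35, 28, 28 days — a mix of 28 and 35. Every date is a Wednesday.
Each is the 3rd Wednesday of its month.
3rd Wednesday of January 2027: January 20, 2027.
3rd Wednesday of February 2027: February 17, 2027.
3rd Wednesday of March 2027: March 17, 2027.

January 20, 2027; February 17, 2027; March 17, 2027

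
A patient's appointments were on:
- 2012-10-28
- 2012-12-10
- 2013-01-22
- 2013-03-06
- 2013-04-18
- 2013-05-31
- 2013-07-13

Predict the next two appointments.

2013-08-25, 2013-10-07

The spacing is 43, 43, 43, 43, 43, 43 days — always 43 days.
2013-07-13 + 43 days = 2013-08-25.
2013-08-25 + 43 days = 2013-10-07.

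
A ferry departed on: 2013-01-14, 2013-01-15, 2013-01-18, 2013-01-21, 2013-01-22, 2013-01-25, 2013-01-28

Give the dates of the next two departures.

2013-01-29, 2013-02-01

Every event lands on a Monday or Tuesday or Friday (gaps cycle 1, 3, 3, 1, 3, 3).
So the schedule is: every Monday, Tuesday and Friday.
Next Tuesday: 2013-01-29.
Next Friday: 2013-02-01.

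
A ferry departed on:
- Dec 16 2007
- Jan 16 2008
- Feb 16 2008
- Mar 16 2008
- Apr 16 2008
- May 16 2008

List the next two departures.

Jun 16 2008, Jul 16 2008

The day-of-month is always 16 (31, 31, 29, 31, 30 days between events).
So this recurs on the 16th of each month.
Next: June 2008 → Jun 16 2008.
July 2008: Jul 16 2008.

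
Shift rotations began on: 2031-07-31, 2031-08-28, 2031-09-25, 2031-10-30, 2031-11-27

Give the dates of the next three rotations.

All Thursdays; the gaps (28, 28, 35, 28) vary with month length.
This is the last Thursday of each month.
December 2031 ends with Thursday 2031-12-25.
January 2032 ends with Thursday 2032-01-29.
Last Thursday of February 2032: 2032-02-26.

2031-12-25, 2032-01-29, 2032-02-26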